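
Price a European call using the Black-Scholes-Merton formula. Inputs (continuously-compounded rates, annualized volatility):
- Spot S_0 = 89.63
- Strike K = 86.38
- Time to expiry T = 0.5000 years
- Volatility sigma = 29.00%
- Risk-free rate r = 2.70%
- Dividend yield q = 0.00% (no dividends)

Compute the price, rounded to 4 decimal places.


Answer: Price = 9.5578

Derivation:
d1 = (ln(S/K) + (r - q + 0.5*sigma^2) * T) / (sigma * sqrt(T)) = 0.34847645
d2 = d1 - sigma * sqrt(T) = 0.14341548
exp(-rT) = 0.98659072; exp(-qT) = 1.00000000
C = S_0 * exp(-qT) * N(d1) - K * exp(-rT) * N(d2)
N(d1) = 0.63625880; N(d2) = 0.55701897
C = 89.6300 * 1.00000000 * 0.63625880 - 86.3800 * 0.98659072 * 0.55701897 = 9.5578


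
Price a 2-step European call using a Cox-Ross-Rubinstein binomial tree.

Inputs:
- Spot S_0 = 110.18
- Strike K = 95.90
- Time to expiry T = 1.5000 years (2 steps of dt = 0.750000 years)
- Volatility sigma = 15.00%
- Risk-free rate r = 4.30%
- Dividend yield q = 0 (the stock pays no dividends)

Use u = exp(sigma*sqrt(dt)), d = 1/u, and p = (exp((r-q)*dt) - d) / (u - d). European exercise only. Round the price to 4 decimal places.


Answer: Price = V(0,0) = 21.9645

Derivation:
dt = T/N = 0.750000
u = exp(sigma*sqrt(dt)) = 1.138719; d = 1/u = 0.878180
p = (exp((r-q)*dt) - d) / (u - d) = 0.593369
Discount per step: exp(-r*dt) = 0.968264
Stock lattice S(k, i) with i counting down-moves:
  k=0: S(0,0) = 110.1800
  k=1: S(1,0) = 125.4640; S(1,1) = 96.7579
  k=2: S(2,0) = 142.8683; S(2,1) = 110.1800; S(2,2) = 84.9708
Terminal payoffs V(N, i) = max(S_T - K, 0):
  V(2,0) = 46.968269; V(2,1) = 14.280000; V(2,2) = 0.000000
Backward induction: V(k, i) = exp(-r*dt) * [p * V(k+1, i) + (1-p) * V(k+1, i+1)].
  V(1,0) = exp(-r*dt) * [p*46.968269 + (1-p)*14.280000] = 32.607478
  V(1,1) = exp(-r*dt) * [p*14.280000 + (1-p)*0.000000] = 8.204406
  V(0,0) = exp(-r*dt) * [p*32.607478 + (1-p)*8.204406] = 21.964534


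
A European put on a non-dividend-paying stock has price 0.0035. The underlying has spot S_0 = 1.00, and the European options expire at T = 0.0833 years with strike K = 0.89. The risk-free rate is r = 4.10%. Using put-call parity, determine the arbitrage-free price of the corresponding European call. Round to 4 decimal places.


Answer: Call price = 0.1165

Derivation:
Put-call parity: C - P = S_0 * exp(-qT) - K * exp(-rT).
S_0 * exp(-qT) = 1.0000 * 1.00000000 = 1.00000000
K * exp(-rT) = 0.8900 * 0.99659053 = 0.88696557
C = P + S*exp(-qT) - K*exp(-rT)
C = 0.0035 + 1.00000000 - 0.88696557 = 0.1165


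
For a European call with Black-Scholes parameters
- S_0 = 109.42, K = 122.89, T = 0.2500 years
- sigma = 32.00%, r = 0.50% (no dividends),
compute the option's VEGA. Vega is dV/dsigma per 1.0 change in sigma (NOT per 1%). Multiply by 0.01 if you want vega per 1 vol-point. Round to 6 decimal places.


Answer: Vega = 17.809316

Derivation:
d1 = -0.6377872354; d2 = -0.7977872354
phi(d1) = 0.3255221365; exp(-qT) = 1.0000000000; exp(-rT) = 0.9987507809
Vega = S * exp(-qT) * phi(d1) * sqrt(T) = 109.4200 * 1.0000000000 * 0.3255221365 * 0.5000000000 = 17.809316


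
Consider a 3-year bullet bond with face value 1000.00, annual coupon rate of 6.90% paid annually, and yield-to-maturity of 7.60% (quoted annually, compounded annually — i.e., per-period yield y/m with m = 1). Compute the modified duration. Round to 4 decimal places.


Coupon per period c = face * coupon_rate / m = 69.000000
Periods per year m = 1; per-period yield y/m = 0.076000
Number of cashflows N = 3
Cashflows (t years, CF_t, discount factor 1/(1+y/m)^(m*t), PV):
  t = 1.0000: CF_t = 69.000000, DF = 0.929368, PV = 64.126394
  t = 2.0000: CF_t = 69.000000, DF = 0.863725, PV = 59.597020
  t = 3.0000: CF_t = 1069.000000, DF = 0.802718, PV = 858.105906
Price P = sum_t PV_t = 981.829321
First compute Macaulay numerator sum_t t * PV_t:
  t * PV_t at t = 1.0000: 64.126394
  t * PV_t at t = 2.0000: 119.194041
  t * PV_t at t = 3.0000: 2574.317719
Macaulay duration D = 2757.638154 / 981.829321 = 2.808674
Modified duration = D / (1 + y/m) = 2.808674 / (1 + 0.076000) = 2.610292

Answer: Modified duration = 2.6103


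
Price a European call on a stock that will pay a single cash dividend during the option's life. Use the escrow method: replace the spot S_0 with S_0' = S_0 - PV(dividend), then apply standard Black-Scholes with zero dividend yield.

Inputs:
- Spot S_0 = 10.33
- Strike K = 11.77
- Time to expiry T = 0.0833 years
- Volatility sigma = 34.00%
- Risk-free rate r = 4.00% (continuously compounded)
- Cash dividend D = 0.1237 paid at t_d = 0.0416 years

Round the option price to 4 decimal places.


PV(D) = D * exp(-r * t_d) = 0.1237 * 0.99833738 = 0.12349433
S_0' = S_0 - PV(D) = 10.3300 - 0.12349433 = 10.20650567
d1 = (ln(S_0'/K) + (r + sigma^2/2)*T) / (sigma*sqrt(T)) = -1.36942802
d2 = d1 - sigma*sqrt(T) = -1.46755794
exp(-rT) = 0.99667354
N(d1) = 0.08543276; N(d2) = 0.07111217
C = S_0' * N(d1) - K * exp(-rT) * N(d2) = 10.20650567 * 0.08543276 - 11.7700 * 0.99667354 * 0.07111217 = 0.0378

Answer: Price = 0.0378


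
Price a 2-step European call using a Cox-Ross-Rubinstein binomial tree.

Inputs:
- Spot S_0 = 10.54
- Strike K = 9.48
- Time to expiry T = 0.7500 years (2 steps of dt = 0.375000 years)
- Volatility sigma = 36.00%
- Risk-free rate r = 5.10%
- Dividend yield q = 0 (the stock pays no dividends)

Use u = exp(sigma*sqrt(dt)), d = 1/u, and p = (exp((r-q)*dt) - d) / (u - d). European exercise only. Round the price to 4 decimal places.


Answer: Price = V(0,0) = 2.0950

Derivation:
dt = T/N = 0.375000
u = exp(sigma*sqrt(dt)) = 1.246643; d = 1/u = 0.802154
p = (exp((r-q)*dt) - d) / (u - d) = 0.488550
Discount per step: exp(-r*dt) = 0.981057
Stock lattice S(k, i) with i counting down-moves:
  k=0: S(0,0) = 10.5400
  k=1: S(1,0) = 13.1396; S(1,1) = 8.4547
  k=2: S(2,0) = 16.3804; S(2,1) = 10.5400; S(2,2) = 6.7820
Terminal payoffs V(N, i) = max(S_T - K, 0):
  V(2,0) = 6.900403; V(2,1) = 1.060000; V(2,2) = 0.000000
Backward induction: V(k, i) = exp(-r*dt) * [p * V(k+1, i) + (1-p) * V(k+1, i+1)].
  V(1,0) = exp(-r*dt) * [p*6.900403 + (1-p)*1.060000] = 3.839196
  V(1,1) = exp(-r*dt) * [p*1.060000 + (1-p)*0.000000] = 0.508053
  V(0,0) = exp(-r*dt) * [p*3.839196 + (1-p)*0.508053] = 2.095029


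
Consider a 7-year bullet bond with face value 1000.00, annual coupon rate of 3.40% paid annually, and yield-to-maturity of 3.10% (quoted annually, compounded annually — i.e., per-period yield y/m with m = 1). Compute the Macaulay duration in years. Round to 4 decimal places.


Coupon per period c = face * coupon_rate / m = 34.000000
Periods per year m = 1; per-period yield y/m = 0.031000
Number of cashflows N = 7
Cashflows (t years, CF_t, discount factor 1/(1+y/m)^(m*t), PV):
  t = 1.0000: CF_t = 34.000000, DF = 0.969932, PV = 32.977692
  t = 2.0000: CF_t = 34.000000, DF = 0.940768, PV = 31.986122
  t = 3.0000: CF_t = 34.000000, DF = 0.912481, PV = 31.024366
  t = 4.0000: CF_t = 34.000000, DF = 0.885045, PV = 30.091529
  t = 5.0000: CF_t = 34.000000, DF = 0.858434, PV = 29.186740
  t = 6.0000: CF_t = 34.000000, DF = 0.832622, PV = 28.309156
  t = 7.0000: CF_t = 1034.000000, DF = 0.807587, PV = 835.045004
Price P = sum_t PV_t = 1018.620609
Macaulay numerator sum_t t * PV_t:
  t * PV_t at t = 1.0000: 32.977692
  t * PV_t at t = 2.0000: 63.972244
  t * PV_t at t = 3.0000: 93.073099
  t * PV_t at t = 4.0000: 120.366116
  t * PV_t at t = 5.0000: 145.933700
  t * PV_t at t = 6.0000: 169.854937
  t * PV_t at t = 7.0000: 5845.315025
Macaulay duration D = (sum_t t * PV_t) / P = 6471.492813 / 1018.620609 = 6.353193

Answer: Macaulay duration = 6.3532 years


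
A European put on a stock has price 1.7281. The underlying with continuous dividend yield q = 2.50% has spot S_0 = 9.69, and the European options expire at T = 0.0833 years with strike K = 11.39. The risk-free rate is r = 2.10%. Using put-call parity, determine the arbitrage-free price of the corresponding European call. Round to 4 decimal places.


Put-call parity: C - P = S_0 * exp(-qT) - K * exp(-rT).
S_0 * exp(-qT) = 9.6900 * 0.99791967 = 9.66984157
K * exp(-rT) = 11.3900 * 0.99825223 = 11.37009289
C = P + S*exp(-qT) - K*exp(-rT)
C = 1.7281 + 9.66984157 - 11.37009289 = 0.0278

Answer: Call price = 0.0278


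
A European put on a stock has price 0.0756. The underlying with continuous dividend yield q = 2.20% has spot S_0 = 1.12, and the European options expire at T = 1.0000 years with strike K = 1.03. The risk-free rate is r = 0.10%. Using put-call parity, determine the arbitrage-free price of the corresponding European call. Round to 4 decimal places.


Put-call parity: C - P = S_0 * exp(-qT) - K * exp(-rT).
S_0 * exp(-qT) = 1.1200 * 0.97824024 = 1.09562906
K * exp(-rT) = 1.0300 * 0.99900050 = 1.02897051
C = P + S*exp(-qT) - K*exp(-rT)
C = 0.0756 + 1.09562906 - 1.02897051 = 0.1423

Answer: Call price = 0.1423


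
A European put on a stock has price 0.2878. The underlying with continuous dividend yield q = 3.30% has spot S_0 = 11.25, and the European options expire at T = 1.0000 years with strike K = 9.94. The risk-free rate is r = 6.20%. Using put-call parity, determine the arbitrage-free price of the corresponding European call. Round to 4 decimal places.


Put-call parity: C - P = S_0 * exp(-qT) - K * exp(-rT).
S_0 * exp(-qT) = 11.2500 * 0.96753856 = 10.88480880
K * exp(-rT) = 9.9400 * 0.93988289 = 9.34243589
C = P + S*exp(-qT) - K*exp(-rT)
C = 0.2878 + 10.88480880 - 9.34243589 = 1.8302

Answer: Call price = 1.8302


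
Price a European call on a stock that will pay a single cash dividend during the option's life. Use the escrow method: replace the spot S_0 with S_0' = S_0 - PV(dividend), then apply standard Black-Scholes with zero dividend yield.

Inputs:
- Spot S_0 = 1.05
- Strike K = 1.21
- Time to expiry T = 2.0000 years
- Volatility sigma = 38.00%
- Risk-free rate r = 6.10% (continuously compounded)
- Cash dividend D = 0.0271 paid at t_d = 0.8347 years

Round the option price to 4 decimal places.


Answer: Price = 0.1993

Derivation:
PV(D) = D * exp(-r * t_d) = 0.0271 * 0.95035783 = 0.02575470
S_0' = S_0 - PV(D) = 1.0500 - 0.02575470 = 1.02424530
d1 = (ln(S_0'/K) + (r + sigma^2/2)*T) / (sigma*sqrt(T)) = 0.18558891
d2 = d1 - sigma*sqrt(T) = -0.35181225
exp(-rT) = 0.88514837
N(d1) = 0.57361642; N(d2) = 0.36248954
C = S_0' * N(d1) - K * exp(-rT) * N(d2) = 1.02424530 * 0.57361642 - 1.2100 * 0.88514837 * 0.36248954 = 0.1993


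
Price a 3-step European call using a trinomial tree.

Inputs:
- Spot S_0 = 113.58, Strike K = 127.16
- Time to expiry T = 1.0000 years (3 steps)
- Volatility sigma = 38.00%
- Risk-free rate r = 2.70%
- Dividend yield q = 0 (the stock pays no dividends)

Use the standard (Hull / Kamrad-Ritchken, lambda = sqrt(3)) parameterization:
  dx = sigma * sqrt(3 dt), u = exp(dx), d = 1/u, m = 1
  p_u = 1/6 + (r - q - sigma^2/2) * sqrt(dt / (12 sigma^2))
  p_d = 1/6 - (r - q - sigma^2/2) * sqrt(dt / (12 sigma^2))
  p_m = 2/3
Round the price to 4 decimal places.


dt = T/N = 0.333333; dx = sigma*sqrt(3*dt) = 0.380000
u = exp(dx) = 1.462285; d = 1/u = 0.683861
p_u = 0.146842, p_m = 0.666667, p_d = 0.186491
Discount per step: exp(-r*dt) = 0.991040
Stock lattice S(k, j) with j the centered position index:
  k=0: S(0,+0) = 113.5800
  k=1: S(1,-1) = 77.6730; S(1,+0) = 113.5800; S(1,+1) = 166.0863
  k=2: S(2,-2) = 53.1176; S(2,-1) = 77.6730; S(2,+0) = 113.5800; S(2,+1) = 166.0863; S(2,+2) = 242.8654
  k=3: S(3,-3) = 36.3250; S(3,-2) = 53.1176; S(3,-1) = 77.6730; S(3,+0) = 113.5800; S(3,+1) = 166.0863; S(3,+2) = 242.8654; S(3,+3) = 355.1384
Terminal payoffs V(N, j) = max(S_T - K, 0):
  V(3,-3) = 0.000000; V(3,-2) = 0.000000; V(3,-1) = 0.000000; V(3,+0) = 0.000000; V(3,+1) = 38.926284; V(3,+2) = 115.705413; V(3,+3) = 227.978351
Backward induction: V(k, j) = exp(-r*dt) * [p_u * V(k+1, j+1) + p_m * V(k+1, j) + p_d * V(k+1, j-1)]
  V(2,-2) = exp(-r*dt) * [p_u*0.000000 + p_m*0.000000 + p_d*0.000000] = 0.000000
  V(2,-1) = exp(-r*dt) * [p_u*0.000000 + p_m*0.000000 + p_d*0.000000] = 0.000000
  V(2,+0) = exp(-r*dt) * [p_u*38.926284 + p_m*0.000000 + p_d*0.000000] = 5.664804
  V(2,+1) = exp(-r*dt) * [p_u*115.705413 + p_m*38.926284 + p_d*0.000000] = 42.556545
  V(2,+2) = exp(-r*dt) * [p_u*227.978351 + p_m*115.705413 + p_d*38.926284] = 116.817075
  V(1,-1) = exp(-r*dt) * [p_u*5.664804 + p_m*0.000000 + p_d*0.000000] = 0.824379
  V(1,+0) = exp(-r*dt) * [p_u*42.556545 + p_m*5.664804 + p_d*0.000000] = 9.935803
  V(1,+1) = exp(-r*dt) * [p_u*116.817075 + p_m*42.556545 + p_d*5.664804] = 46.163782
  V(0,+0) = exp(-r*dt) * [p_u*46.163782 + p_m*9.935803 + p_d*0.824379] = 13.434935

Answer: Price = V(0,0) = 13.4349


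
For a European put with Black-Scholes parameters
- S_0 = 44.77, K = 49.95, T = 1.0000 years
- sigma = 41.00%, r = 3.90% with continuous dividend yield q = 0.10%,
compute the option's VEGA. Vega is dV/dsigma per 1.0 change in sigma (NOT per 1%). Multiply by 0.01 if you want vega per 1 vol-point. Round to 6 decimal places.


Answer: Vega = 17.834416

Derivation:
d1 = 0.0306482126; d2 = -0.3793517874
phi(d1) = 0.3987549586; exp(-qT) = 0.9990004998; exp(-rT) = 0.9617507091
Vega = S * exp(-qT) * phi(d1) * sqrt(T) = 44.7700 * 0.9990004998 * 0.3987549586 * 1.0000000000 = 17.834416


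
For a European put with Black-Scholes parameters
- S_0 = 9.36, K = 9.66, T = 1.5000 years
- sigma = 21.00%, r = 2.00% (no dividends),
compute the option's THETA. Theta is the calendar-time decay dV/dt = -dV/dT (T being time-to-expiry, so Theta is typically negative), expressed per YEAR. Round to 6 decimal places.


Answer: Theta = -0.213952

Derivation:
d1 = 0.1225780744; d2 = -0.1346183486
phi(d1) = 0.3959563800; exp(-qT) = 1.0000000000; exp(-rT) = 0.9704455335
Theta = -S*exp(-qT)*phi(d1)*sigma/(2*sqrt(T)) + r*K*exp(-rT)*N(-d2) - q*S*exp(-qT)*N(-d1)
N(-d1) = 0.4512206088; N(-d2) = 0.5535431832; sqrt(T) = 1.2247448714
Term 1 = -9.3600 * 1.0000000000 * 0.3959563800 * 0.2100 / (2 * 1.2247448714) = -0.3177363215
Term 2 = 0.0200 * 9.6600 * 0.9704455335 * 0.5535431832 = 0.1037838541
Term 3 = 0 (no dividend yield, q = 0)
Theta = -0.3177363215 + (0.1037838541) + (0.0000000000) = -0.213952


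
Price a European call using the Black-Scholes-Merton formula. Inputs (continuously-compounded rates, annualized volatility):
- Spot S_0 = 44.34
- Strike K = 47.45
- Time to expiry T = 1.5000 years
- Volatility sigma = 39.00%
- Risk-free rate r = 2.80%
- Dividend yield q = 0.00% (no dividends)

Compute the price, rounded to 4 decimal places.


d1 = (ln(S/K) + (r - q + 0.5*sigma^2) * T) / (sigma * sqrt(T)) = 0.18483322
d2 = d1 - sigma * sqrt(T) = -0.29281728
exp(-rT) = 0.95886978; exp(-qT) = 1.00000000
C = S_0 * exp(-qT) * N(d1) - K * exp(-rT) * N(d2)
N(d1) = 0.57332007; N(d2) = 0.38483091
C = 44.3400 * 1.00000000 * 0.57332007 - 47.4500 * 0.95886978 * 0.38483091 = 7.9118

Answer: Price = 7.9118


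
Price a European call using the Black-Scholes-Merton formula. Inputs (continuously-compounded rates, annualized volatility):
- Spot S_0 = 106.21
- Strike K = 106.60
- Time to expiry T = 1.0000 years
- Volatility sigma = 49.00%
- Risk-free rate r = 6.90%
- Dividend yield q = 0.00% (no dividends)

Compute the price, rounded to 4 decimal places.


Answer: Price = 23.4380

Derivation:
d1 = (ln(S/K) + (r - q + 0.5*sigma^2) * T) / (sigma * sqrt(T)) = 0.37833623
d2 = d1 - sigma * sqrt(T) = -0.11166377
exp(-rT) = 0.93332668; exp(-qT) = 1.00000000
C = S_0 * exp(-qT) * N(d1) - K * exp(-rT) * N(d2)
N(d1) = 0.64740958; N(d2) = 0.45554501
C = 106.2100 * 1.00000000 * 0.64740958 - 106.6000 * 0.93332668 * 0.45554501 = 23.4380


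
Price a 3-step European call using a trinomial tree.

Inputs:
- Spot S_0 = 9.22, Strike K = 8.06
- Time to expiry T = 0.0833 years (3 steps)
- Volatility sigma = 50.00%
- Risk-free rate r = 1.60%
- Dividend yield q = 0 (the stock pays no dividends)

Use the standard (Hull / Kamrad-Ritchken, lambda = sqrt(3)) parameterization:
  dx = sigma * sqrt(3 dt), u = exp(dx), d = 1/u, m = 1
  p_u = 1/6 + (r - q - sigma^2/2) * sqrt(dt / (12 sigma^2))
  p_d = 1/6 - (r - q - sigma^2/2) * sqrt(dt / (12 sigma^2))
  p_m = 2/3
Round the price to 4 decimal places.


dt = T/N = 0.027767; dx = sigma*sqrt(3*dt) = 0.144309
u = exp(dx) = 1.155241; d = 1/u = 0.865620
p_u = 0.156180, p_m = 0.666667, p_d = 0.177153
Discount per step: exp(-r*dt) = 0.999556
Stock lattice S(k, j) with j the centered position index:
  k=0: S(0,+0) = 9.2200
  k=1: S(1,-1) = 7.9810; S(1,+0) = 9.2200; S(1,+1) = 10.6513
  k=2: S(2,-2) = 6.9085; S(2,-1) = 7.9810; S(2,+0) = 9.2200; S(2,+1) = 10.6513; S(2,+2) = 12.3048
  k=3: S(3,-3) = 5.9802; S(3,-2) = 6.9085; S(3,-1) = 7.9810; S(3,+0) = 9.2200; S(3,+1) = 10.6513; S(3,+2) = 12.3048; S(3,+3) = 14.2150
Terminal payoffs V(N, j) = max(S_T - K, 0):
  V(3,-3) = 0.000000; V(3,-2) = 0.000000; V(3,-1) = 0.000000; V(3,+0) = 1.160000; V(3,+1) = 2.591319; V(3,+2) = 4.244837; V(3,+3) = 6.155048
Backward induction: V(k, j) = exp(-r*dt) * [p_u * V(k+1, j+1) + p_m * V(k+1, j) + p_d * V(k+1, j-1)]
  V(2,-2) = exp(-r*dt) * [p_u*0.000000 + p_m*0.000000 + p_d*0.000000] = 0.000000
  V(2,-1) = exp(-r*dt) * [p_u*1.160000 + p_m*0.000000 + p_d*0.000000] = 0.181089
  V(2,+0) = exp(-r*dt) * [p_u*2.591319 + p_m*1.160000 + p_d*0.000000] = 1.177523
  V(2,+1) = exp(-r*dt) * [p_u*4.244837 + p_m*2.591319 + p_d*1.160000] = 2.594850
  V(2,+2) = exp(-r*dt) * [p_u*6.155048 + p_m*4.244837 + p_d*2.591319] = 4.248361
  V(1,-1) = exp(-r*dt) * [p_u*1.177523 + p_m*0.181089 + p_d*0.000000] = 0.304496
  V(1,+0) = exp(-r*dt) * [p_u*2.594850 + p_m*1.177523 + p_d*0.181089] = 1.221817
  V(1,+1) = exp(-r*dt) * [p_u*4.248361 + p_m*2.594850 + p_d*1.177523] = 2.600856
  V(0,+0) = exp(-r*dt) * [p_u*2.600856 + p_m*1.221817 + p_d*0.304496] = 1.274123

Answer: Price = V(0,0) = 1.2741


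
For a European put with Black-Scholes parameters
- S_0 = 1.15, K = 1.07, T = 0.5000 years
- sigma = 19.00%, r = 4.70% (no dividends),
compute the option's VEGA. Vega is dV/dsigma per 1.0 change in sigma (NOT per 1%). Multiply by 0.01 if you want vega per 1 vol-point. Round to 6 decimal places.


d1 = 0.7787723802; d2 = 0.6444220918
phi(d1) = 0.2945867526; exp(-qT) = 1.0000000000; exp(-rT) = 0.9767739747
Vega = S * exp(-qT) * phi(d1) * sqrt(T) = 1.1500 * 1.0000000000 * 0.2945867526 * 0.7071067812 = 0.239550

Answer: Vega = 0.239550


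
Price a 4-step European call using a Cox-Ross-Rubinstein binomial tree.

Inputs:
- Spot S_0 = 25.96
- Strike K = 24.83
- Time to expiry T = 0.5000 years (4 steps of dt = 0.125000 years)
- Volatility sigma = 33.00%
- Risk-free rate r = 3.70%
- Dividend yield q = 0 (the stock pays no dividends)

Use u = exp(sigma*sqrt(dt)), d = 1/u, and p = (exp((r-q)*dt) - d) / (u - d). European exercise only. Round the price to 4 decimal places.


Answer: Price = V(0,0) = 3.2377

Derivation:
dt = T/N = 0.125000
u = exp(sigma*sqrt(dt)) = 1.123751; d = 1/u = 0.889876
p = (exp((r-q)*dt) - d) / (u - d) = 0.490686
Discount per step: exp(-r*dt) = 0.995386
Stock lattice S(k, i) with i counting down-moves:
  k=0: S(0,0) = 25.9600
  k=1: S(1,0) = 29.1726; S(1,1) = 23.1012
  k=2: S(2,0) = 32.7827; S(2,1) = 25.9600; S(2,2) = 20.5572
  k=3: S(3,0) = 36.8397; S(3,1) = 29.1726; S(3,2) = 23.1012; S(3,3) = 18.2934
  k=4: S(4,0) = 41.3986; S(4,1) = 32.7827; S(4,2) = 25.9600; S(4,3) = 20.5572; S(4,4) = 16.2788
Terminal payoffs V(N, i) = max(S_T - K, 0):
  V(4,0) = 16.568613; V(4,1) = 7.952739; V(4,2) = 1.130000; V(4,3) = 0.000000; V(4,4) = 0.000000
Backward induction: V(k, i) = exp(-r*dt) * [p * V(k+1, i) + (1-p) * V(k+1, i+1)].
  V(3,0) = exp(-r*dt) * [p*16.568613 + (1-p)*7.952739] = 12.124225
  V(3,1) = exp(-r*dt) * [p*7.952739 + (1-p)*1.130000] = 4.457162
  V(3,2) = exp(-r*dt) * [p*1.130000 + (1-p)*0.000000] = 0.551917
  V(3,3) = exp(-r*dt) * [p*0.000000 + (1-p)*0.000000] = 0.000000
  V(2,0) = exp(-r*dt) * [p*12.124225 + (1-p)*4.457162] = 8.181358
  V(2,1) = exp(-r*dt) * [p*4.457162 + (1-p)*0.551917] = 2.456778
  V(2,2) = exp(-r*dt) * [p*0.551917 + (1-p)*0.000000] = 0.269568
  V(1,0) = exp(-r*dt) * [p*8.181358 + (1-p)*2.456778] = 5.241452
  V(1,1) = exp(-r*dt) * [p*2.456778 + (1-p)*0.269568] = 1.336606
  V(0,0) = exp(-r*dt) * [p*5.241452 + (1-p)*1.336606] = 3.237651


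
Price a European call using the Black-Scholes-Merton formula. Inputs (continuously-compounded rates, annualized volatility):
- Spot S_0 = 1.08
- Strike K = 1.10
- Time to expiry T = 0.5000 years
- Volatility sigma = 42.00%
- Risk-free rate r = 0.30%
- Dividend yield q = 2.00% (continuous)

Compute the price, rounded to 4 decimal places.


d1 = (ln(S/K) + (r - q + 0.5*sigma^2) * T) / (sigma * sqrt(T)) = 0.05808667
d2 = d1 - sigma * sqrt(T) = -0.23889818
exp(-rT) = 0.99850112; exp(-qT) = 0.99004983
C = S_0 * exp(-qT) * N(d1) - K * exp(-rT) * N(d2)
N(d1) = 0.52316020; N(d2) = 0.40559227
C = 1.0800 * 0.99004983 * 0.52316020 - 1.1000 * 0.99850112 * 0.40559227 = 0.1139

Answer: Price = 0.1139


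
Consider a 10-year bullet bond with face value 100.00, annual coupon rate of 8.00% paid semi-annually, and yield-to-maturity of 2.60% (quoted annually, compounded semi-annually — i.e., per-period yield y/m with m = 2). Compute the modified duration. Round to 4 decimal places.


Coupon per period c = face * coupon_rate / m = 4.000000
Periods per year m = 2; per-period yield y/m = 0.013000
Number of cashflows N = 20
Cashflows (t years, CF_t, discount factor 1/(1+y/m)^(m*t), PV):
  t = 0.5000: CF_t = 4.000000, DF = 0.987167, PV = 3.948667
  t = 1.0000: CF_t = 4.000000, DF = 0.974498, PV = 3.897993
  t = 1.5000: CF_t = 4.000000, DF = 0.961992, PV = 3.847970
  t = 2.0000: CF_t = 4.000000, DF = 0.949647, PV = 3.798588
  t = 2.5000: CF_t = 4.000000, DF = 0.937460, PV = 3.749840
  t = 3.0000: CF_t = 4.000000, DF = 0.925429, PV = 3.701718
  t = 3.5000: CF_t = 4.000000, DF = 0.913553, PV = 3.654213
  t = 4.0000: CF_t = 4.000000, DF = 0.901829, PV = 3.607318
  t = 4.5000: CF_t = 4.000000, DF = 0.890256, PV = 3.561025
  t = 5.0000: CF_t = 4.000000, DF = 0.878831, PV = 3.515325
  t = 5.5000: CF_t = 4.000000, DF = 0.867553, PV = 3.470213
  t = 6.0000: CF_t = 4.000000, DF = 0.856420, PV = 3.425679
  t = 6.5000: CF_t = 4.000000, DF = 0.845429, PV = 3.381717
  t = 7.0000: CF_t = 4.000000, DF = 0.834580, PV = 3.338318
  t = 7.5000: CF_t = 4.000000, DF = 0.823869, PV = 3.295477
  t = 8.0000: CF_t = 4.000000, DF = 0.813296, PV = 3.253186
  t = 8.5000: CF_t = 4.000000, DF = 0.802859, PV = 3.211437
  t = 9.0000: CF_t = 4.000000, DF = 0.792556, PV = 3.170224
  t = 9.5000: CF_t = 4.000000, DF = 0.782385, PV = 3.129540
  t = 10.0000: CF_t = 104.000000, DF = 0.772345, PV = 80.323834
Price P = sum_t PV_t = 147.282283
First compute Macaulay numerator sum_t t * PV_t:
  t * PV_t at t = 0.5000: 1.974334
  t * PV_t at t = 1.0000: 3.897993
  t * PV_t at t = 1.5000: 5.771955
  t * PV_t at t = 2.0000: 7.597176
  t * PV_t at t = 2.5000: 9.374601
  t * PV_t at t = 3.0000: 11.105154
  t * PV_t at t = 3.5000: 12.789746
  t * PV_t at t = 4.0000: 14.429272
  t * PV_t at t = 4.5000: 16.024611
  t * PV_t at t = 5.0000: 17.576627
  t * PV_t at t = 5.5000: 19.086170
  t * PV_t at t = 6.0000: 20.554073
  t * PV_t at t = 6.5000: 21.981158
  t * PV_t at t = 7.0000: 23.368229
  t * PV_t at t = 7.5000: 24.716079
  t * PV_t at t = 8.0000: 26.025486
  t * PV_t at t = 8.5000: 27.297215
  t * PV_t at t = 9.0000: 28.532018
  t * PV_t at t = 9.5000: 29.730632
  t * PV_t at t = 10.0000: 803.238344
Macaulay duration D = 1125.070872 / 147.282283 = 7.638874
Modified duration = D / (1 + y/m) = 7.638874 / (1 + 0.013000) = 7.540843

Answer: Modified duration = 7.5408


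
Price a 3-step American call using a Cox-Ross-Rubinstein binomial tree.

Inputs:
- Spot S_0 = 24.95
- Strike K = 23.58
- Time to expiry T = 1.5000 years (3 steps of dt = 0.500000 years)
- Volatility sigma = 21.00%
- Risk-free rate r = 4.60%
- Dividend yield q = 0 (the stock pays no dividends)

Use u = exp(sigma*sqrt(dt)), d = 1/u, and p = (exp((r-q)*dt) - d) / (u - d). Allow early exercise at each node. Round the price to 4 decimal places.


Answer: Price = V(0,0) = 4.2896

Derivation:
dt = T/N = 0.500000
u = exp(sigma*sqrt(dt)) = 1.160084; d = 1/u = 0.862007
p = (exp((r-q)*dt) - d) / (u - d) = 0.541000
Discount per step: exp(-r*dt) = 0.977262
Stock lattice S(k, i) with i counting down-moves:
  k=0: S(0,0) = 24.9500
  k=1: S(1,0) = 28.9441; S(1,1) = 21.5071
  k=2: S(2,0) = 33.5776; S(2,1) = 24.9500; S(2,2) = 18.5392
  k=3: S(3,0) = 38.9528; S(3,1) = 28.9441; S(3,2) = 21.5071; S(3,3) = 15.9809
Terminal payoffs V(N, i) = max(S_T - K, 0):
  V(3,0) = 15.372817; V(3,1) = 5.364096; V(3,2) = 0.000000; V(3,3) = 0.000000
Backward induction: V(k, i) = exp(-r*dt) * [p * V(k+1, i) + (1-p) * V(k+1, i+1)]; then take max(V_cont, immediate exercise) for American.
  V(2,0) = exp(-r*dt) * [p*15.372817 + (1-p)*5.364096] = 10.533734; exercise = 9.997583; V(2,0) = max -> 10.533734
  V(2,1) = exp(-r*dt) * [p*5.364096 + (1-p)*0.000000] = 2.835994; exercise = 1.370000; V(2,1) = max -> 2.835994
  V(2,2) = exp(-r*dt) * [p*0.000000 + (1-p)*0.000000] = 0.000000; exercise = 0.000000; V(2,2) = max -> 0.000000
  V(1,0) = exp(-r*dt) * [p*10.533734 + (1-p)*2.835994] = 6.841300; exercise = 5.364096; V(1,0) = max -> 6.841300
  V(1,1) = exp(-r*dt) * [p*2.835994 + (1-p)*0.000000] = 1.499388; exercise = 0.000000; V(1,1) = max -> 1.499388
  V(0,0) = exp(-r*dt) * [p*6.841300 + (1-p)*1.499388] = 4.289561; exercise = 1.370000; V(0,0) = max -> 4.289561


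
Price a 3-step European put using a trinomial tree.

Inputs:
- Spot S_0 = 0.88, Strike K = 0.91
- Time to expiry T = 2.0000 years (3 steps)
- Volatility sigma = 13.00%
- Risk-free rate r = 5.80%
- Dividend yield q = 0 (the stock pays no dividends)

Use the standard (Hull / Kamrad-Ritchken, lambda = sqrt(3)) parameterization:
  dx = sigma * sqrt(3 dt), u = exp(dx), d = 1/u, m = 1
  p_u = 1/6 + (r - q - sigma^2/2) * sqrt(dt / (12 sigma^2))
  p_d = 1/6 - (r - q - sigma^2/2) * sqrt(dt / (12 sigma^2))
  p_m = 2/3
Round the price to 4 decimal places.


dt = T/N = 0.666667; dx = sigma*sqrt(3*dt) = 0.183848
u = exp(dx) = 1.201833; d = 1/u = 0.832062
p_u = 0.256505, p_m = 0.666667, p_d = 0.076828
Discount per step: exp(-r*dt) = 0.962071
Stock lattice S(k, j) with j the centered position index:
  k=0: S(0,+0) = 0.8800
  k=1: S(1,-1) = 0.7322; S(1,+0) = 0.8800; S(1,+1) = 1.0576
  k=2: S(2,-2) = 0.6092; S(2,-1) = 0.7322; S(2,+0) = 0.8800; S(2,+1) = 1.0576; S(2,+2) = 1.2711
  k=3: S(3,-3) = 0.5069; S(3,-2) = 0.6092; S(3,-1) = 0.7322; S(3,+0) = 0.8800; S(3,+1) = 1.0576; S(3,+2) = 1.2711; S(3,+3) = 1.5276
Terminal payoffs V(N, j) = max(K - S_T, 0):
  V(3,-3) = 0.403067; V(3,-2) = 0.300751; V(3,-1) = 0.177785; V(3,+0) = 0.030000; V(3,+1) = 0.000000; V(3,+2) = 0.000000; V(3,+3) = 0.000000
Backward induction: V(k, j) = exp(-r*dt) * [p_u * V(k+1, j+1) + p_m * V(k+1, j) + p_d * V(k+1, j-1)]
  V(2,-2) = exp(-r*dt) * [p_u*0.177785 + p_m*0.300751 + p_d*0.403067] = 0.266562
  V(2,-1) = exp(-r*dt) * [p_u*0.030000 + p_m*0.177785 + p_d*0.300751] = 0.143661
  V(2,+0) = exp(-r*dt) * [p_u*0.000000 + p_m*0.030000 + p_d*0.177785] = 0.032382
  V(2,+1) = exp(-r*dt) * [p_u*0.000000 + p_m*0.000000 + p_d*0.030000] = 0.002217
  V(2,+2) = exp(-r*dt) * [p_u*0.000000 + p_m*0.000000 + p_d*0.000000] = 0.000000
  V(1,-1) = exp(-r*dt) * [p_u*0.032382 + p_m*0.143661 + p_d*0.266562] = 0.119835
  V(1,+0) = exp(-r*dt) * [p_u*0.002217 + p_m*0.032382 + p_d*0.143661] = 0.031935
  V(1,+1) = exp(-r*dt) * [p_u*0.000000 + p_m*0.002217 + p_d*0.032382] = 0.003816
  V(0,+0) = exp(-r*dt) * [p_u*0.003816 + p_m*0.031935 + p_d*0.119835] = 0.030282

Answer: Price = V(0,0) = 0.0303


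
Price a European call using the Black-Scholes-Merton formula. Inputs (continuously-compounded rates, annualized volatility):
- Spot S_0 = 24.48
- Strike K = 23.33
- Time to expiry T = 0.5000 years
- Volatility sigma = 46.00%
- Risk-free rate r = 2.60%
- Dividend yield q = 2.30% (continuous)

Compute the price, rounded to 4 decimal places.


d1 = (ln(S/K) + (r - q + 0.5*sigma^2) * T) / (sigma * sqrt(T)) = 0.31517401
d2 = d1 - sigma * sqrt(T) = -0.01009511
exp(-rT) = 0.98708414; exp(-qT) = 0.98856587
C = S_0 * exp(-qT) * N(d1) - K * exp(-rT) * N(d2)
N(d1) = 0.62368523; N(d2) = 0.49597270
C = 24.4800 * 0.98856587 * 0.62368523 - 23.3300 * 0.98708414 * 0.49597270 = 3.6716

Answer: Price = 3.6716


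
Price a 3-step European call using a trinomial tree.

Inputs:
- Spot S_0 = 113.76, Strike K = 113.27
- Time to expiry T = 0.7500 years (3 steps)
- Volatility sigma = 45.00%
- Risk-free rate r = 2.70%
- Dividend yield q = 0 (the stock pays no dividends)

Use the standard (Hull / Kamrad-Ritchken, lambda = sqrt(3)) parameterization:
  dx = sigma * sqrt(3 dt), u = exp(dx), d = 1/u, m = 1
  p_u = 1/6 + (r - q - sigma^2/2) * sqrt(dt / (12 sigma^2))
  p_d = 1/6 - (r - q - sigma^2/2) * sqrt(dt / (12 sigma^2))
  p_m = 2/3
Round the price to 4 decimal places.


dt = T/N = 0.250000; dx = sigma*sqrt(3*dt) = 0.389711
u = exp(dx) = 1.476555; d = 1/u = 0.677252
p_u = 0.142851, p_m = 0.666667, p_d = 0.190482
Discount per step: exp(-r*dt) = 0.993273
Stock lattice S(k, j) with j the centered position index:
  k=0: S(0,+0) = 113.7600
  k=1: S(1,-1) = 77.0442; S(1,+0) = 113.7600; S(1,+1) = 167.9729
  k=2: S(2,-2) = 52.1784; S(2,-1) = 77.0442; S(2,+0) = 113.7600; S(2,+1) = 167.9729; S(2,+2) = 248.0211
  k=3: S(3,-3) = 35.3379; S(3,-2) = 52.1784; S(3,-1) = 77.0442; S(3,+0) = 113.7600; S(3,+1) = 167.9729; S(3,+2) = 248.0211; S(3,+3) = 366.2167
Terminal payoffs V(N, j) = max(S_T - K, 0):
  V(3,-3) = 0.000000; V(3,-2) = 0.000000; V(3,-1) = 0.000000; V(3,+0) = 0.490000; V(3,+1) = 54.702856; V(3,+2) = 134.751102; V(3,+3) = 252.946710
Backward induction: V(k, j) = exp(-r*dt) * [p_u * V(k+1, j+1) + p_m * V(k+1, j) + p_d * V(k+1, j-1)]
  V(2,-2) = exp(-r*dt) * [p_u*0.000000 + p_m*0.000000 + p_d*0.000000] = 0.000000
  V(2,-1) = exp(-r*dt) * [p_u*0.490000 + p_m*0.000000 + p_d*0.000000] = 0.069526
  V(2,+0) = exp(-r*dt) * [p_u*54.702856 + p_m*0.490000 + p_d*0.000000] = 8.086256
  V(2,+1) = exp(-r*dt) * [p_u*134.751102 + p_m*54.702856 + p_d*0.490000] = 55.435775
  V(2,+2) = exp(-r*dt) * [p_u*252.946710 + p_m*134.751102 + p_d*54.702856] = 135.470163
  V(1,-1) = exp(-r*dt) * [p_u*8.086256 + p_m*0.069526 + p_d*0.000000] = 1.193398
  V(1,+0) = exp(-r*dt) * [p_u*55.435775 + p_m*8.086256 + p_d*0.069526] = 13.233507
  V(1,+1) = exp(-r*dt) * [p_u*135.470163 + p_m*55.435775 + p_d*8.086256] = 57.460347
  V(0,+0) = exp(-r*dt) * [p_u*57.460347 + p_m*13.233507 + p_d*1.193398] = 17.141826

Answer: Price = V(0,0) = 17.1418


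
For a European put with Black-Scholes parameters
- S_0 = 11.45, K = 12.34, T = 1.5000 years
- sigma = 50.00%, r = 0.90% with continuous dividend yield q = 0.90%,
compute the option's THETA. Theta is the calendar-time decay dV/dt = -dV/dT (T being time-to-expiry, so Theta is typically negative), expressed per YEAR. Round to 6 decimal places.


d1 = 0.1839464106; d2 = -0.4284260251
phi(d1) = 0.3922496914; exp(-qT) = 0.9865907163; exp(-rT) = 0.9865907163
Theta = -S*exp(-qT)*phi(d1)*sigma/(2*sqrt(T)) + r*K*exp(-rT)*N(-d2) - q*S*exp(-qT)*N(-d1)
N(-d1) = 0.4270277478; N(-d2) = 0.6658295098; sqrt(T) = 1.2247448714
Term 1 = -11.4500 * 0.9865907163 * 0.3922496914 * 0.5000 / (2 * 1.2247448714) = -0.9044811096
Term 2 = 0.0090 * 12.3400 * 0.9865907163 * 0.6658295098 = 0.0729554487
Term 3 = -0.0090 * 11.4500 * 0.9865907163 * 0.4270277478 = -0.0434151311
Theta = -0.9044811096 + (0.0729554487) + (-0.0434151311) = -0.874941

Answer: Theta = -0.874941


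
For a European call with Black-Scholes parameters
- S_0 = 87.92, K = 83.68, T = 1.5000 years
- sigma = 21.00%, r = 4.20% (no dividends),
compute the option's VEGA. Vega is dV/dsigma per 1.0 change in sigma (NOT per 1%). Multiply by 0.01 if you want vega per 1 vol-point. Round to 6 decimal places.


Answer: Vega = 36.605527

Derivation:
d1 = 0.5657244688; d2 = 0.3085280458
phi(d1) = 0.3399486778; exp(-qT) = 1.0000000000; exp(-rT) = 0.9389434737
Vega = S * exp(-qT) * phi(d1) * sqrt(T) = 87.9200 * 1.0000000000 * 0.3399486778 * 1.2247448714 = 36.605527


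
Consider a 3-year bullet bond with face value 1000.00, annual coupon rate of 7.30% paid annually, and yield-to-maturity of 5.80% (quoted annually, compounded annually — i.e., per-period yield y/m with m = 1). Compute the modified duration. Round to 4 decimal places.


Answer: Modified duration = 2.6509

Derivation:
Coupon per period c = face * coupon_rate / m = 73.000000
Periods per year m = 1; per-period yield y/m = 0.058000
Number of cashflows N = 3
Cashflows (t years, CF_t, discount factor 1/(1+y/m)^(m*t), PV):
  t = 1.0000: CF_t = 73.000000, DF = 0.945180, PV = 68.998110
  t = 2.0000: CF_t = 73.000000, DF = 0.893364, PV = 65.215605
  t = 3.0000: CF_t = 1073.000000, DF = 0.844390, PV = 906.030294
Price P = sum_t PV_t = 1040.244008
First compute Macaulay numerator sum_t t * PV_t:
  t * PV_t at t = 1.0000: 68.998110
  t * PV_t at t = 2.0000: 130.431209
  t * PV_t at t = 3.0000: 2718.090881
Macaulay duration D = 2917.520200 / 1040.244008 = 2.804650
Modified duration = D / (1 + y/m) = 2.804650 / (1 + 0.058000) = 2.650898


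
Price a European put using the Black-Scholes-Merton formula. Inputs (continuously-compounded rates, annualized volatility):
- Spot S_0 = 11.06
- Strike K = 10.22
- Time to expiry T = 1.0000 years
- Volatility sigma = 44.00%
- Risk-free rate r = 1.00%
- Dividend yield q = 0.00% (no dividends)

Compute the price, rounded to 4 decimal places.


d1 = (ln(S/K) + (r - q + 0.5*sigma^2) * T) / (sigma * sqrt(T)) = 0.42224639
d2 = d1 - sigma * sqrt(T) = -0.01775361
exp(-rT) = 0.99004983; exp(-qT) = 1.00000000
P = K * exp(-rT) * N(-d2) - S_0 * exp(-qT) * N(-d1)
N(-d1) = 0.33642259; N(-d2) = 0.50708229
P = 10.2200 * 0.99004983 * 0.50708229 - 11.0600 * 1.00000000 * 0.33642259 = 1.4100

Answer: Price = 1.4100


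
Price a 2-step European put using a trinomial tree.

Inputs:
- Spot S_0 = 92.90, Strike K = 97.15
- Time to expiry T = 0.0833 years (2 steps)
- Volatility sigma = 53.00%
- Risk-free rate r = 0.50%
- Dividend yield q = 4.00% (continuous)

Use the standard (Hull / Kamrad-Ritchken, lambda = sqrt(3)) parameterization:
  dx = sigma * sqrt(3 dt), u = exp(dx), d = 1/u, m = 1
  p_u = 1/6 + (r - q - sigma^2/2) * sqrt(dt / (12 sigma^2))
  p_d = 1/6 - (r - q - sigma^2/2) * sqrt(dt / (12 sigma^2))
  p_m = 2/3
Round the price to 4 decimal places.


Answer: Price = V(0,0) = 8.2664

Derivation:
dt = T/N = 0.041650; dx = sigma*sqrt(3*dt) = 0.187346
u = exp(dx) = 1.206044; d = 1/u = 0.829157
p_u = 0.147164, p_m = 0.666667, p_d = 0.186169
Discount per step: exp(-r*dt) = 0.999792
Stock lattice S(k, j) with j the centered position index:
  k=0: S(0,+0) = 92.9000
  k=1: S(1,-1) = 77.0287; S(1,+0) = 92.9000; S(1,+1) = 112.0415
  k=2: S(2,-2) = 63.8689; S(2,-1) = 77.0287; S(2,+0) = 92.9000; S(2,+1) = 112.0415; S(2,+2) = 135.1270
Terminal payoffs V(N, j) = max(K - S_T, 0):
  V(2,-2) = 33.281134; V(2,-1) = 20.121319; V(2,+0) = 4.250000; V(2,+1) = 0.000000; V(2,+2) = 0.000000
Backward induction: V(k, j) = exp(-r*dt) * [p_u * V(k+1, j+1) + p_m * V(k+1, j) + p_d * V(k+1, j-1)]
  V(1,-1) = exp(-r*dt) * [p_u*4.250000 + p_m*20.121319 + p_d*33.281134] = 20.231373
  V(1,+0) = exp(-r*dt) * [p_u*0.000000 + p_m*4.250000 + p_d*20.121319] = 6.577936
  V(1,+1) = exp(-r*dt) * [p_u*0.000000 + p_m*0.000000 + p_d*4.250000] = 0.791055
  V(0,+0) = exp(-r*dt) * [p_u*0.791055 + p_m*6.577936 + p_d*20.231373] = 8.266446


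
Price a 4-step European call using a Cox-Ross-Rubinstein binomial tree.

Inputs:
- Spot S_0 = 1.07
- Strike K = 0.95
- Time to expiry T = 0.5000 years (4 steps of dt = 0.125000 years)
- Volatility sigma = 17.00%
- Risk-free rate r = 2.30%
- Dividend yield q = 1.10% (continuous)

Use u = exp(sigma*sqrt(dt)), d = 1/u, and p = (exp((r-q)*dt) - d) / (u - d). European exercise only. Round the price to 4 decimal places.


dt = T/N = 0.125000
u = exp(sigma*sqrt(dt)) = 1.061947; d = 1/u = 0.941667
p = (exp((r-q)*dt) - d) / (u - d) = 0.497459
Discount per step: exp(-r*dt) = 0.997129
Stock lattice S(k, i) with i counting down-moves:
  k=0: S(0,0) = 1.0700
  k=1: S(1,0) = 1.1363; S(1,1) = 1.0076
  k=2: S(2,0) = 1.2067; S(2,1) = 1.0700; S(2,2) = 0.9488
  k=3: S(3,0) = 1.2814; S(3,1) = 1.1363; S(3,2) = 1.0076; S(3,3) = 0.8935
  k=4: S(4,0) = 1.3608; S(4,1) = 1.2067; S(4,2) = 1.0700; S(4,3) = 0.9488; S(4,4) = 0.8413
Terminal payoffs V(N, i) = max(S_T - K, 0):
  V(4,0) = 0.410803; V(4,1) = 0.256673; V(4,2) = 0.120000; V(4,3) = 0.000000; V(4,4) = 0.000000
Backward induction: V(k, i) = exp(-r*dt) * [p * V(k+1, i) + (1-p) * V(k+1, i+1)].
  V(3,0) = exp(-r*dt) * [p*0.410803 + (1-p)*0.256673] = 0.332389
  V(3,1) = exp(-r*dt) * [p*0.256673 + (1-p)*0.120000] = 0.187449
  V(3,2) = exp(-r*dt) * [p*0.120000 + (1-p)*0.000000] = 0.059524
  V(3,3) = exp(-r*dt) * [p*0.000000 + (1-p)*0.000000] = 0.000000
  V(2,0) = exp(-r*dt) * [p*0.332389 + (1-p)*0.187449] = 0.258806
  V(2,1) = exp(-r*dt) * [p*0.187449 + (1-p)*0.059524] = 0.122808
  V(2,2) = exp(-r*dt) * [p*0.059524 + (1-p)*0.000000] = 0.029526
  V(1,0) = exp(-r*dt) * [p*0.258806 + (1-p)*0.122808] = 0.189914
  V(1,1) = exp(-r*dt) * [p*0.122808 + (1-p)*0.029526] = 0.075712
  V(0,0) = exp(-r*dt) * [p*0.189914 + (1-p)*0.075712] = 0.132142

Answer: Price = V(0,0) = 0.1321


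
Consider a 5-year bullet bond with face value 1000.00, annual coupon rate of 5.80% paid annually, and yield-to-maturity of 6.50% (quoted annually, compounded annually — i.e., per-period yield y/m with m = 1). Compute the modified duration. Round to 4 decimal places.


Coupon per period c = face * coupon_rate / m = 58.000000
Periods per year m = 1; per-period yield y/m = 0.065000
Number of cashflows N = 5
Cashflows (t years, CF_t, discount factor 1/(1+y/m)^(m*t), PV):
  t = 1.0000: CF_t = 58.000000, DF = 0.938967, PV = 54.460094
  t = 2.0000: CF_t = 58.000000, DF = 0.881659, PV = 51.136238
  t = 3.0000: CF_t = 58.000000, DF = 0.827849, PV = 48.015247
  t = 4.0000: CF_t = 58.000000, DF = 0.777323, PV = 45.084739
  t = 5.0000: CF_t = 1058.000000, DF = 0.729881, PV = 772.213925
Price P = sum_t PV_t = 970.910244
First compute Macaulay numerator sum_t t * PV_t:
  t * PV_t at t = 1.0000: 54.460094
  t * PV_t at t = 2.0000: 102.272477
  t * PV_t at t = 3.0000: 144.045742
  t * PV_t at t = 4.0000: 180.338957
  t * PV_t at t = 5.0000: 3861.069625
Macaulay duration D = 4342.186895 / 970.910244 = 4.472285
Modified duration = D / (1 + y/m) = 4.472285 / (1 + 0.065000) = 4.199328

Answer: Modified duration = 4.1993


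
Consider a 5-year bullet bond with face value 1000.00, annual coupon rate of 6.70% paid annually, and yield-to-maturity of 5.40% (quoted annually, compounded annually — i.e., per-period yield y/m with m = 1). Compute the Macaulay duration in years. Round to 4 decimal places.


Answer: Macaulay duration = 4.4279 years

Derivation:
Coupon per period c = face * coupon_rate / m = 67.000000
Periods per year m = 1; per-period yield y/m = 0.054000
Number of cashflows N = 5
Cashflows (t years, CF_t, discount factor 1/(1+y/m)^(m*t), PV):
  t = 1.0000: CF_t = 67.000000, DF = 0.948767, PV = 63.567362
  t = 2.0000: CF_t = 67.000000, DF = 0.900158, PV = 60.310591
  t = 3.0000: CF_t = 67.000000, DF = 0.854040, PV = 57.220674
  t = 4.0000: CF_t = 67.000000, DF = 0.810285, PV = 54.289065
  t = 5.0000: CF_t = 1067.000000, DF = 0.768771, PV = 820.278569
Price P = sum_t PV_t = 1055.666261
Macaulay numerator sum_t t * PV_t:
  t * PV_t at t = 1.0000: 63.567362
  t * PV_t at t = 2.0000: 120.621181
  t * PV_t at t = 3.0000: 171.662022
  t * PV_t at t = 4.0000: 217.156259
  t * PV_t at t = 5.0000: 4101.392844
Macaulay duration D = (sum_t t * PV_t) / P = 4674.399669 / 1055.666261 = 4.427914


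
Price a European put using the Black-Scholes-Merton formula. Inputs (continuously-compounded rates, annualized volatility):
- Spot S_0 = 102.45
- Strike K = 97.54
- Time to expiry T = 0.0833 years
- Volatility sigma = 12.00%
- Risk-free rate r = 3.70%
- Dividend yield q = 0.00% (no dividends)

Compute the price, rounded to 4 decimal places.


d1 = (ln(S/K) + (r - q + 0.5*sigma^2) * T) / (sigma * sqrt(T)) = 1.52434173
d2 = d1 - sigma * sqrt(T) = 1.48970764
exp(-rT) = 0.99692264; exp(-qT) = 1.00000000
P = K * exp(-rT) * N(-d2) - S_0 * exp(-qT) * N(-d1)
N(-d1) = 0.06371168; N(-d2) = 0.06815056
P = 97.5400 * 0.99692264 * 0.06815056 - 102.4500 * 1.00000000 * 0.06371168 = 0.0997

Answer: Price = 0.0997


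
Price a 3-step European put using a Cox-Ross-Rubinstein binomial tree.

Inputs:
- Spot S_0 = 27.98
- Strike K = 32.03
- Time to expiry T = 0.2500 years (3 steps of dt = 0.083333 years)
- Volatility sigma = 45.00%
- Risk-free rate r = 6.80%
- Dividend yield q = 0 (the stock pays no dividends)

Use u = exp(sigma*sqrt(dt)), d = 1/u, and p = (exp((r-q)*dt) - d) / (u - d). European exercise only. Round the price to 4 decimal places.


dt = T/N = 0.083333
u = exp(sigma*sqrt(dt)) = 1.138719; d = 1/u = 0.878180
p = (exp((r-q)*dt) - d) / (u - d) = 0.489381
Discount per step: exp(-r*dt) = 0.994349
Stock lattice S(k, i) with i counting down-moves:
  k=0: S(0,0) = 27.9800
  k=1: S(1,0) = 31.8614; S(1,1) = 24.5715
  k=2: S(2,0) = 36.2811; S(2,1) = 27.9800; S(2,2) = 21.5782
  k=3: S(3,0) = 41.3140; S(3,1) = 31.8614; S(3,2) = 24.5715; S(3,3) = 18.9495
Terminal payoffs V(N, i) = max(K - S_T, 0):
  V(3,0) = 0.000000; V(3,1) = 0.168647; V(3,2) = 7.458526; V(3,3) = 13.080481
Backward induction: V(k, i) = exp(-r*dt) * [p * V(k+1, i) + (1-p) * V(k+1, i+1)].
  V(2,0) = exp(-r*dt) * [p*0.000000 + (1-p)*0.168647] = 0.085628
  V(2,1) = exp(-r*dt) * [p*0.168647 + (1-p)*7.458526] = 3.869010
  V(2,2) = exp(-r*dt) * [p*7.458526 + (1-p)*13.080481] = 10.270836
  V(1,0) = exp(-r*dt) * [p*0.085628 + (1-p)*3.869010] = 2.006094
  V(1,1) = exp(-r*dt) * [p*3.869010 + (1-p)*10.270836] = 7.097569
  V(0,0) = exp(-r*dt) * [p*2.006094 + (1-p)*7.097569] = 4.579871

Answer: Price = V(0,0) = 4.5799
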